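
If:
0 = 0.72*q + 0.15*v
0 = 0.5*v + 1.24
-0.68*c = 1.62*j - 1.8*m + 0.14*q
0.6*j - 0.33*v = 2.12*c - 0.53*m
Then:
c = 0.504528419737664*m + 0.333751821778055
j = 0.899333749739746*m - 0.184743563050871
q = 0.52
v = -2.48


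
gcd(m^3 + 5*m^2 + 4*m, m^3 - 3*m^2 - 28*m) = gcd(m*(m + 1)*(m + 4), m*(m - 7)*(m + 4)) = m^2 + 4*m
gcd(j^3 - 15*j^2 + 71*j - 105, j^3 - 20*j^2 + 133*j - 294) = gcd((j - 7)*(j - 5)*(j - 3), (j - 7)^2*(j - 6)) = j - 7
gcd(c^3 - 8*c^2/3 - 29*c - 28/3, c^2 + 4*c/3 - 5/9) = 1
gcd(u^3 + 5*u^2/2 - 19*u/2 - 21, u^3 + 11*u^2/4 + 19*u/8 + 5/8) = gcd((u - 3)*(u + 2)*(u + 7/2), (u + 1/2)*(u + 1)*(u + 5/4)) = 1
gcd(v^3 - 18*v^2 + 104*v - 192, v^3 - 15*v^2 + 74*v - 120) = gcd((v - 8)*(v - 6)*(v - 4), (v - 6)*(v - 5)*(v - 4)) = v^2 - 10*v + 24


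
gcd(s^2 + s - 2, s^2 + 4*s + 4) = s + 2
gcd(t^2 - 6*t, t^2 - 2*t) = t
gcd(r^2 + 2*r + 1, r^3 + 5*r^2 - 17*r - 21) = r + 1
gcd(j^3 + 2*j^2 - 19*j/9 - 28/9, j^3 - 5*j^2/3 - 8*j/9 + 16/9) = j^2 - j/3 - 4/3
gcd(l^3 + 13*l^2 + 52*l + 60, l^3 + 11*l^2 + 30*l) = l^2 + 11*l + 30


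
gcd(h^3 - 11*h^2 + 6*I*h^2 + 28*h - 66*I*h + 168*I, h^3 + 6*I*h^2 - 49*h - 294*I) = h^2 + h*(-7 + 6*I) - 42*I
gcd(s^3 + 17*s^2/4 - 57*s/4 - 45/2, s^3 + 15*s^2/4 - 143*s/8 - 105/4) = s^2 + 29*s/4 + 15/2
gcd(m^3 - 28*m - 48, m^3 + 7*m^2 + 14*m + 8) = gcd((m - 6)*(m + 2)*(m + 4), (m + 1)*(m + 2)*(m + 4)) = m^2 + 6*m + 8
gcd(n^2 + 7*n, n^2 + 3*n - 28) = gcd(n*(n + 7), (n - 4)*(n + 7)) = n + 7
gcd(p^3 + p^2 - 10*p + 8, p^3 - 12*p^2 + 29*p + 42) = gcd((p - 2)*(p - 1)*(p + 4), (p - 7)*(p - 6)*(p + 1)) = 1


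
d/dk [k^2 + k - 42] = 2*k + 1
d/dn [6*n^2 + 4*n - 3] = 12*n + 4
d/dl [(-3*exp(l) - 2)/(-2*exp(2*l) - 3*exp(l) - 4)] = (-(3*exp(l) + 2)*(4*exp(l) + 3) + 6*exp(2*l) + 9*exp(l) + 12)*exp(l)/(2*exp(2*l) + 3*exp(l) + 4)^2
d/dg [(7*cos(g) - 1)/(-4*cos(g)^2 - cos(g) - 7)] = (28*sin(g)^2 + 8*cos(g) + 22)*sin(g)/(4*cos(g)^2 + cos(g) + 7)^2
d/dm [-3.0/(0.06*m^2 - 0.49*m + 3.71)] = (0.36*m - 1.47)/(0.06*m^2 - 0.49*m + 3.71)^2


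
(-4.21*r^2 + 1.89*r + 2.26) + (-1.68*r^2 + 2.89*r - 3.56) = -5.89*r^2 + 4.78*r - 1.3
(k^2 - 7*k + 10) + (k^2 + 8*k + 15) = 2*k^2 + k + 25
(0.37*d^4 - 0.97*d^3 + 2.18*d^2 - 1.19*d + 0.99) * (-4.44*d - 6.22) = -1.6428*d^5 + 2.0054*d^4 - 3.6458*d^3 - 8.276*d^2 + 3.0062*d - 6.1578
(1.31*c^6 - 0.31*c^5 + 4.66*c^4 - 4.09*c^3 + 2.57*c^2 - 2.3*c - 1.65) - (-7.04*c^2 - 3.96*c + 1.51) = 1.31*c^6 - 0.31*c^5 + 4.66*c^4 - 4.09*c^3 + 9.61*c^2 + 1.66*c - 3.16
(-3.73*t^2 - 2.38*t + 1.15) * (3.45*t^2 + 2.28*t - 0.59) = -12.8685*t^4 - 16.7154*t^3 + 0.7418*t^2 + 4.0262*t - 0.6785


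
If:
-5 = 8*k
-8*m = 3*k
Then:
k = -5/8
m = 15/64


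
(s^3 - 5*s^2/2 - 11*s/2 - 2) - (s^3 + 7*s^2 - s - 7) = -19*s^2/2 - 9*s/2 + 5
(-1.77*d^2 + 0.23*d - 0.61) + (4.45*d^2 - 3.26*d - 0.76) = 2.68*d^2 - 3.03*d - 1.37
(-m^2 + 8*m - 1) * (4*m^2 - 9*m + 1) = -4*m^4 + 41*m^3 - 77*m^2 + 17*m - 1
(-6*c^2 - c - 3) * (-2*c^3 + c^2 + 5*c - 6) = 12*c^5 - 4*c^4 - 25*c^3 + 28*c^2 - 9*c + 18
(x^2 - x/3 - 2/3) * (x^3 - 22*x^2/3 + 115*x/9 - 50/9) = x^5 - 23*x^4/3 + 131*x^3/9 - 133*x^2/27 - 20*x/3 + 100/27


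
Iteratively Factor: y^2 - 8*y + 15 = (y - 5)*(y - 3)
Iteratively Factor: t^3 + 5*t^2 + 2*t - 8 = (t + 2)*(t^2 + 3*t - 4) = (t + 2)*(t + 4)*(t - 1)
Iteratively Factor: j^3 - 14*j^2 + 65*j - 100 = (j - 4)*(j^2 - 10*j + 25) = (j - 5)*(j - 4)*(j - 5)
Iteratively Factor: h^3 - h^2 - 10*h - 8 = (h + 1)*(h^2 - 2*h - 8) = (h - 4)*(h + 1)*(h + 2)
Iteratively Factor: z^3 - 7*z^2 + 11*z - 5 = (z - 1)*(z^2 - 6*z + 5) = (z - 5)*(z - 1)*(z - 1)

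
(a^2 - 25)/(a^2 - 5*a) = (a + 5)/a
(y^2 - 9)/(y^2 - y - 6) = (y + 3)/(y + 2)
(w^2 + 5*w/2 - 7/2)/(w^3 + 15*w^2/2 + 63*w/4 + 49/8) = 4*(w - 1)/(4*w^2 + 16*w + 7)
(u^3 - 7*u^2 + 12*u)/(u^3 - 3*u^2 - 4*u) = (u - 3)/(u + 1)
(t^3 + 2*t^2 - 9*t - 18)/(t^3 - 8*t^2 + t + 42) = (t + 3)/(t - 7)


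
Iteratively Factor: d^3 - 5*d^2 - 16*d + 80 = (d - 5)*(d^2 - 16) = (d - 5)*(d + 4)*(d - 4)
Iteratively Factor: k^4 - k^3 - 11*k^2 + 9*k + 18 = (k + 3)*(k^3 - 4*k^2 + k + 6) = (k - 2)*(k + 3)*(k^2 - 2*k - 3) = (k - 2)*(k + 1)*(k + 3)*(k - 3)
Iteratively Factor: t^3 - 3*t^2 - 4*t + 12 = (t + 2)*(t^2 - 5*t + 6) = (t - 3)*(t + 2)*(t - 2)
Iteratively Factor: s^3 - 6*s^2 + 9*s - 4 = (s - 1)*(s^2 - 5*s + 4) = (s - 1)^2*(s - 4)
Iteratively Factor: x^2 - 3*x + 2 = (x - 2)*(x - 1)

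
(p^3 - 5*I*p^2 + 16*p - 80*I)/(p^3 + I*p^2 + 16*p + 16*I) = (p - 5*I)/(p + I)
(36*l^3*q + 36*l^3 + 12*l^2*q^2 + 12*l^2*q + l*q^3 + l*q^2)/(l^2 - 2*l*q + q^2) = l*(36*l^2*q + 36*l^2 + 12*l*q^2 + 12*l*q + q^3 + q^2)/(l^2 - 2*l*q + q^2)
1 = 1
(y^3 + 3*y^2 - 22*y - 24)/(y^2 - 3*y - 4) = y + 6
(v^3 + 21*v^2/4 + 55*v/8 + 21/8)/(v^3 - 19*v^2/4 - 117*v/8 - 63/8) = (2*v^2 + 9*v + 7)/(2*v^2 - 11*v - 21)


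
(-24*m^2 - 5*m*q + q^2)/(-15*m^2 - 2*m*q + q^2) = (-8*m + q)/(-5*m + q)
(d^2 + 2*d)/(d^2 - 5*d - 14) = d/(d - 7)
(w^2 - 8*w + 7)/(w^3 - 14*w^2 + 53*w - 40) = (w - 7)/(w^2 - 13*w + 40)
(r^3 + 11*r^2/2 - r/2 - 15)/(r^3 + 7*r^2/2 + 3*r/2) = (2*r^3 + 11*r^2 - r - 30)/(r*(2*r^2 + 7*r + 3))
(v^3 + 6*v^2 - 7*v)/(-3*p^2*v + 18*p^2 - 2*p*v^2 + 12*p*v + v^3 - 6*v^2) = v*(-v^2 - 6*v + 7)/(3*p^2*v - 18*p^2 + 2*p*v^2 - 12*p*v - v^3 + 6*v^2)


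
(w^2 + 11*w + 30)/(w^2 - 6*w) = (w^2 + 11*w + 30)/(w*(w - 6))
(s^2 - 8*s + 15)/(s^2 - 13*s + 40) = (s - 3)/(s - 8)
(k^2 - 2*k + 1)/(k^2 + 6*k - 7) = (k - 1)/(k + 7)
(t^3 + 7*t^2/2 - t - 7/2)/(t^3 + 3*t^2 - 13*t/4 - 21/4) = 2*(t - 1)/(2*t - 3)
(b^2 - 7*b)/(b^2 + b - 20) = b*(b - 7)/(b^2 + b - 20)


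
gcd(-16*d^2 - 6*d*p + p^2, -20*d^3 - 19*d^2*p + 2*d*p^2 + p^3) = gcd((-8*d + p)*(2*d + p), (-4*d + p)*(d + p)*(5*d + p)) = 1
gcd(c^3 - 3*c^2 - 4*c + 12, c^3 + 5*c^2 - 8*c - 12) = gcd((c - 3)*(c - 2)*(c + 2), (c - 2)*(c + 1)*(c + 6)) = c - 2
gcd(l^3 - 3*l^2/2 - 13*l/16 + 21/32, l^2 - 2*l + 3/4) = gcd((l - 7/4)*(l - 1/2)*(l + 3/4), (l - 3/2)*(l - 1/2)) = l - 1/2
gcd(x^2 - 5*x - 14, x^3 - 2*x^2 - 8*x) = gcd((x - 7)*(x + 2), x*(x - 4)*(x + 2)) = x + 2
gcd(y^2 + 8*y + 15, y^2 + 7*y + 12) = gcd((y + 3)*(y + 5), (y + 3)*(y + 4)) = y + 3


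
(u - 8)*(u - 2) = u^2 - 10*u + 16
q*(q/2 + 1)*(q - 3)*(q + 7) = q^4/2 + 3*q^3 - 13*q^2/2 - 21*q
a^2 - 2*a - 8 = (a - 4)*(a + 2)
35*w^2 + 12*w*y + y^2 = (5*w + y)*(7*w + y)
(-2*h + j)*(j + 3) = -2*h*j - 6*h + j^2 + 3*j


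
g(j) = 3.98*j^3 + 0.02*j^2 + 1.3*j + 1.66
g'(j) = 11.94*j^2 + 0.04*j + 1.3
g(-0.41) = 0.86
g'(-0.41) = 3.29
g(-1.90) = -28.04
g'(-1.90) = 44.33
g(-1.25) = -7.71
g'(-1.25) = 19.91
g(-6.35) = -1024.86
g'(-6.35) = 482.50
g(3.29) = 147.89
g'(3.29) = 130.67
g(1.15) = 9.23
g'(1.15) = 17.14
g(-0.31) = 1.14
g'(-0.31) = 2.44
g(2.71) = 84.54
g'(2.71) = 89.10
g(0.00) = 1.66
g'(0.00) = 1.30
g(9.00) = 2916.40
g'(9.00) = 968.80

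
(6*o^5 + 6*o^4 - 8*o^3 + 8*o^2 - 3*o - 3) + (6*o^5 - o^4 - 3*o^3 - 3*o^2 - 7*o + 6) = 12*o^5 + 5*o^4 - 11*o^3 + 5*o^2 - 10*o + 3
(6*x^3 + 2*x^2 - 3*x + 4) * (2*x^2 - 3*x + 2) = 12*x^5 - 14*x^4 + 21*x^2 - 18*x + 8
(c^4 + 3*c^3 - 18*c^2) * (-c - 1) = -c^5 - 4*c^4 + 15*c^3 + 18*c^2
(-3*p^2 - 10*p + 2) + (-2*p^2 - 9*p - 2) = -5*p^2 - 19*p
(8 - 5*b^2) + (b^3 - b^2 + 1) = b^3 - 6*b^2 + 9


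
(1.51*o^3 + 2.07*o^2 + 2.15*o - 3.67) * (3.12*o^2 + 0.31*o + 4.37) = 4.7112*o^5 + 6.9265*o^4 + 13.9484*o^3 - 1.738*o^2 + 8.2578*o - 16.0379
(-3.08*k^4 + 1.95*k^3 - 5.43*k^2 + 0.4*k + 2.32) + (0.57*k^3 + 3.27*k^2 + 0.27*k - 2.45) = -3.08*k^4 + 2.52*k^3 - 2.16*k^2 + 0.67*k - 0.13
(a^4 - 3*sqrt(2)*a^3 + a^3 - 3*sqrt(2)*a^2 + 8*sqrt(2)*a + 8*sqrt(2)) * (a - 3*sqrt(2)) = a^5 - 6*sqrt(2)*a^4 + a^4 - 6*sqrt(2)*a^3 + 18*a^3 + 8*sqrt(2)*a^2 + 18*a^2 - 48*a + 8*sqrt(2)*a - 48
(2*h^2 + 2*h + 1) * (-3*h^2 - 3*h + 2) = -6*h^4 - 12*h^3 - 5*h^2 + h + 2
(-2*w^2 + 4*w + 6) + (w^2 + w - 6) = -w^2 + 5*w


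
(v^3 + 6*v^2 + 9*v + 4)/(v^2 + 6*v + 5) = (v^2 + 5*v + 4)/(v + 5)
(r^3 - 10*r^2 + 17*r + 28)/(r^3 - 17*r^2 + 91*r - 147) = (r^2 - 3*r - 4)/(r^2 - 10*r + 21)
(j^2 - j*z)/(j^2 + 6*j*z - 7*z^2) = j/(j + 7*z)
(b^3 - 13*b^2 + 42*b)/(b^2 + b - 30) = b*(b^2 - 13*b + 42)/(b^2 + b - 30)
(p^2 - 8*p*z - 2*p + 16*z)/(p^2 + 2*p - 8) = (p - 8*z)/(p + 4)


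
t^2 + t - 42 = (t - 6)*(t + 7)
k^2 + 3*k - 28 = (k - 4)*(k + 7)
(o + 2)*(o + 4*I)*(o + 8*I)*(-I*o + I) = -I*o^4 + 12*o^3 - I*o^3 + 12*o^2 + 34*I*o^2 - 24*o + 32*I*o - 64*I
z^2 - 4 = (z - 2)*(z + 2)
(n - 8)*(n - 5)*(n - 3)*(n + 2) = n^4 - 14*n^3 + 47*n^2 + 38*n - 240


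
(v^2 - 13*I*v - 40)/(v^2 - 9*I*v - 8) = (v - 5*I)/(v - I)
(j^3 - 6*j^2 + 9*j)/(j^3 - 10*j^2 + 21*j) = (j - 3)/(j - 7)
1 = 1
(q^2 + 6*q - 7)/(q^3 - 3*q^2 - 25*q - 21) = (-q^2 - 6*q + 7)/(-q^3 + 3*q^2 + 25*q + 21)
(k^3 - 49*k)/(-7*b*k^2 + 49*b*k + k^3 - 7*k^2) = (-k - 7)/(7*b - k)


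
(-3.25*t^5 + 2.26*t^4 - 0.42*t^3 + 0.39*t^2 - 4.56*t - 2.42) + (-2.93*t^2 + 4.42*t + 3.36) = -3.25*t^5 + 2.26*t^4 - 0.42*t^3 - 2.54*t^2 - 0.14*t + 0.94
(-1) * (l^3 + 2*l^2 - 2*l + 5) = -l^3 - 2*l^2 + 2*l - 5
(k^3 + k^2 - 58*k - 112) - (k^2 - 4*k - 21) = k^3 - 54*k - 91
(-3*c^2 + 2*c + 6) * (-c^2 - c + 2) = 3*c^4 + c^3 - 14*c^2 - 2*c + 12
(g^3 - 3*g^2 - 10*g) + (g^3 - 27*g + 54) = 2*g^3 - 3*g^2 - 37*g + 54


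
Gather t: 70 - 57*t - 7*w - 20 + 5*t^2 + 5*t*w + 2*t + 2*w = 5*t^2 + t*(5*w - 55) - 5*w + 50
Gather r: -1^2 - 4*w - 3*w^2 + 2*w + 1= -3*w^2 - 2*w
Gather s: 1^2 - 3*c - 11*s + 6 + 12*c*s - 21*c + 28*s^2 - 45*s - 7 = -24*c + 28*s^2 + s*(12*c - 56)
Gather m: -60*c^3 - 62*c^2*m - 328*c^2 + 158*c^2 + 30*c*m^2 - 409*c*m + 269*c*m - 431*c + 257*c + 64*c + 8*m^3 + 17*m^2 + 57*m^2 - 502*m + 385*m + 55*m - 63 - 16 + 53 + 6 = -60*c^3 - 170*c^2 - 110*c + 8*m^3 + m^2*(30*c + 74) + m*(-62*c^2 - 140*c - 62) - 20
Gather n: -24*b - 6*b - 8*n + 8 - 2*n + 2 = -30*b - 10*n + 10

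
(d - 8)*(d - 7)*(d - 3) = d^3 - 18*d^2 + 101*d - 168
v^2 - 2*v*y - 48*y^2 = (v - 8*y)*(v + 6*y)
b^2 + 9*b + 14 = (b + 2)*(b + 7)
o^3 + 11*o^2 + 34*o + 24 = (o + 1)*(o + 4)*(o + 6)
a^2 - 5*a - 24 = (a - 8)*(a + 3)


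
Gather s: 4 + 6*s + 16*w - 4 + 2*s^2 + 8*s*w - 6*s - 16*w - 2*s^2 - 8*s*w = 0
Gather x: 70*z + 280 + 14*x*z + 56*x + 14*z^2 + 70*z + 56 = x*(14*z + 56) + 14*z^2 + 140*z + 336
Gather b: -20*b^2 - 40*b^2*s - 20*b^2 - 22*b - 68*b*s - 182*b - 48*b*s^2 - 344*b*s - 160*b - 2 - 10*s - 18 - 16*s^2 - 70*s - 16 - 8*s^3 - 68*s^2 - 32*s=b^2*(-40*s - 40) + b*(-48*s^2 - 412*s - 364) - 8*s^3 - 84*s^2 - 112*s - 36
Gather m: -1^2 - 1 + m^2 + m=m^2 + m - 2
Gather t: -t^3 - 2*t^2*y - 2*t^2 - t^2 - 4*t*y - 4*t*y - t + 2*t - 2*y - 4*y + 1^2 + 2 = -t^3 + t^2*(-2*y - 3) + t*(1 - 8*y) - 6*y + 3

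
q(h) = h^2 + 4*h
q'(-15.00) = -26.00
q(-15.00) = 165.00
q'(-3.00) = -2.00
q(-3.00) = -3.00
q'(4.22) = 12.44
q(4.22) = 34.69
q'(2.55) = 9.10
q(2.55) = 16.70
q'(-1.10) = 1.80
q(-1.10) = -3.19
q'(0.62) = 5.24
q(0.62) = 2.86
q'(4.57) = 13.14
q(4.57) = 39.16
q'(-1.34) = 1.32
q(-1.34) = -3.56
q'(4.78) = 13.56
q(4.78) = 41.97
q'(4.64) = 13.28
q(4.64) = 40.09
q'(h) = 2*h + 4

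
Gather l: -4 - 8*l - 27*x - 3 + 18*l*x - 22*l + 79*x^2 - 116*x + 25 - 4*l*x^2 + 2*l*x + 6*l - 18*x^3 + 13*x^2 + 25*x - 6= l*(-4*x^2 + 20*x - 24) - 18*x^3 + 92*x^2 - 118*x + 12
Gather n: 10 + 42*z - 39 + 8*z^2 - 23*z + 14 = 8*z^2 + 19*z - 15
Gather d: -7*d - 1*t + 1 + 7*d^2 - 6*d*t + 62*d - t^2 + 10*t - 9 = 7*d^2 + d*(55 - 6*t) - t^2 + 9*t - 8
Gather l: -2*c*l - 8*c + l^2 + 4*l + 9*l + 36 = -8*c + l^2 + l*(13 - 2*c) + 36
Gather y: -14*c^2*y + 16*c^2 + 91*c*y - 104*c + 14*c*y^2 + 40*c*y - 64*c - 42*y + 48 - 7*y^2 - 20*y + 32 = 16*c^2 - 168*c + y^2*(14*c - 7) + y*(-14*c^2 + 131*c - 62) + 80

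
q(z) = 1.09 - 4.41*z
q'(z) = -4.41000000000000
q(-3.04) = 14.50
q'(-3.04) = -4.41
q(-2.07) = 10.22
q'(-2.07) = -4.41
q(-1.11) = 5.99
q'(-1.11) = -4.41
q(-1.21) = 6.43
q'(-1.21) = -4.41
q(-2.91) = 13.92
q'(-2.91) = -4.41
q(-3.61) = 17.01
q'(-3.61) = -4.41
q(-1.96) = 9.73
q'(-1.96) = -4.41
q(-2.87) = 13.75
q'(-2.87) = -4.41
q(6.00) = -25.37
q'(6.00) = -4.41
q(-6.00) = 27.55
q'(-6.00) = -4.41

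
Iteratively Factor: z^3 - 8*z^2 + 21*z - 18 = (z - 3)*(z^2 - 5*z + 6) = (z - 3)*(z - 2)*(z - 3)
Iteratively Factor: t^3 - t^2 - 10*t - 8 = (t - 4)*(t^2 + 3*t + 2) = (t - 4)*(t + 2)*(t + 1)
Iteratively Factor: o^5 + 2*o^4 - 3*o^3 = (o)*(o^4 + 2*o^3 - 3*o^2) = o^2*(o^3 + 2*o^2 - 3*o) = o^2*(o + 3)*(o^2 - o) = o^3*(o + 3)*(o - 1)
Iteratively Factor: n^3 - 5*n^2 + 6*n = (n)*(n^2 - 5*n + 6) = n*(n - 3)*(n - 2)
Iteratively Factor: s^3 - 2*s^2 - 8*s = (s + 2)*(s^2 - 4*s) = (s - 4)*(s + 2)*(s)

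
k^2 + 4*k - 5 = (k - 1)*(k + 5)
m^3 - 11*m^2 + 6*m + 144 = (m - 8)*(m - 6)*(m + 3)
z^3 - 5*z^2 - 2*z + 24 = (z - 4)*(z - 3)*(z + 2)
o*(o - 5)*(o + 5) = o^3 - 25*o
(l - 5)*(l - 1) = l^2 - 6*l + 5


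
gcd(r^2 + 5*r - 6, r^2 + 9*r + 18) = r + 6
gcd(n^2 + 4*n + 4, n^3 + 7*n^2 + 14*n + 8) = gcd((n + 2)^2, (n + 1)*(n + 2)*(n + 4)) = n + 2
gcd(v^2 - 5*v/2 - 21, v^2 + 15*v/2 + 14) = v + 7/2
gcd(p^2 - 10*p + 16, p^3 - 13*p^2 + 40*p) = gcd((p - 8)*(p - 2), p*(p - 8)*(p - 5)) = p - 8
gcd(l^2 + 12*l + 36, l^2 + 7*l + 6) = l + 6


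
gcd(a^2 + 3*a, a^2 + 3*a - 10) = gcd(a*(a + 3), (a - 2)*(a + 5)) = 1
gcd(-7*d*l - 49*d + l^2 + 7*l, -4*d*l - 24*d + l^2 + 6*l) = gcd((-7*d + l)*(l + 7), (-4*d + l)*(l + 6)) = 1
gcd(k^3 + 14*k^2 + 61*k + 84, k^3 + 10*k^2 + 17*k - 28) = k^2 + 11*k + 28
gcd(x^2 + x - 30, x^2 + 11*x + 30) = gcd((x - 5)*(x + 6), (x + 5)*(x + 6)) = x + 6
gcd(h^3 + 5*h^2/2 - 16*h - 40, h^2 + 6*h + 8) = h + 4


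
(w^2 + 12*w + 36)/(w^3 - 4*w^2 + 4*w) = (w^2 + 12*w + 36)/(w*(w^2 - 4*w + 4))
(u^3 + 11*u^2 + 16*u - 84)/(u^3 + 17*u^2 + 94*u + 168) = (u - 2)/(u + 4)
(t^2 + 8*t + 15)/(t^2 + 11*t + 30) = (t + 3)/(t + 6)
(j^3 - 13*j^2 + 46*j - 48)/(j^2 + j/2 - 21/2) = 2*(j^2 - 10*j + 16)/(2*j + 7)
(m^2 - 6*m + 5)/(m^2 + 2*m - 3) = (m - 5)/(m + 3)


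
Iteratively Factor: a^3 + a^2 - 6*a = (a - 2)*(a^2 + 3*a) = a*(a - 2)*(a + 3)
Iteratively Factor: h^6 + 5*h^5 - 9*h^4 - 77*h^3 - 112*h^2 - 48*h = (h + 1)*(h^5 + 4*h^4 - 13*h^3 - 64*h^2 - 48*h) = (h + 1)*(h + 3)*(h^4 + h^3 - 16*h^2 - 16*h) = h*(h + 1)*(h + 3)*(h^3 + h^2 - 16*h - 16) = h*(h + 1)^2*(h + 3)*(h^2 - 16) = h*(h - 4)*(h + 1)^2*(h + 3)*(h + 4)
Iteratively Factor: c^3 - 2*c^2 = (c - 2)*(c^2) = c*(c - 2)*(c)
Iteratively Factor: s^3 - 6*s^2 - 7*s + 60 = (s + 3)*(s^2 - 9*s + 20) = (s - 5)*(s + 3)*(s - 4)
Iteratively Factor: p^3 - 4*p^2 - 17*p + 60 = (p - 3)*(p^2 - p - 20) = (p - 5)*(p - 3)*(p + 4)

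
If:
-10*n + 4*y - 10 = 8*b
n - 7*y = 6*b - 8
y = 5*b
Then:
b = 35/199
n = -157/199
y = 175/199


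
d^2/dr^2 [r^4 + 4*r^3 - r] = 12*r*(r + 2)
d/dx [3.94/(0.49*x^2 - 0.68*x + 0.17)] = (2.6792 - 3.8612*x)/(0.49*x^2 - 0.68*x + 0.17)^2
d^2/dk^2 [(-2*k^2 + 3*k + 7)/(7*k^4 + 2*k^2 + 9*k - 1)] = 2*(-294*k^8 + 882*k^7 + 3458*k^6 + 882*k^5 + 147*k^4 + 1140*k^3 + 366*k^2 + 396*k + 606)/(343*k^12 + 294*k^10 + 1323*k^9 - 63*k^8 + 756*k^7 + 1625*k^6 - 270*k^5 + 495*k^4 + 621*k^3 - 237*k^2 + 27*k - 1)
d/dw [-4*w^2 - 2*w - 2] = -8*w - 2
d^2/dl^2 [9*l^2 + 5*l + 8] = 18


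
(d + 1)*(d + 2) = d^2 + 3*d + 2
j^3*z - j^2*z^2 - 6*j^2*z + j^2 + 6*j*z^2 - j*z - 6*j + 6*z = (j - 6)*(j - z)*(j*z + 1)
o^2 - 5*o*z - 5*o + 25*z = (o - 5)*(o - 5*z)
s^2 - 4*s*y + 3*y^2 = (s - 3*y)*(s - y)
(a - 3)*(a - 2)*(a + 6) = a^3 + a^2 - 24*a + 36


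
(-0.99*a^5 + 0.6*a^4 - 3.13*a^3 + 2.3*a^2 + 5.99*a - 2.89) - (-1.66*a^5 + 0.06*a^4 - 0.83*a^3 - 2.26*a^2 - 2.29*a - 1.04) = 0.67*a^5 + 0.54*a^4 - 2.3*a^3 + 4.56*a^2 + 8.28*a - 1.85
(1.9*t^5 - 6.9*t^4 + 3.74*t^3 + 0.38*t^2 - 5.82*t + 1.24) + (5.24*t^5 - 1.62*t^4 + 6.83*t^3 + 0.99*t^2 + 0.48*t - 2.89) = 7.14*t^5 - 8.52*t^4 + 10.57*t^3 + 1.37*t^2 - 5.34*t - 1.65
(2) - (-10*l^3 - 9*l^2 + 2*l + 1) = 10*l^3 + 9*l^2 - 2*l + 1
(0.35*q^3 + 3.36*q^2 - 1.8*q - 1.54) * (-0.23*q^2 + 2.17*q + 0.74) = -0.0805*q^5 - 0.0133000000000001*q^4 + 7.9642*q^3 - 1.0654*q^2 - 4.6738*q - 1.1396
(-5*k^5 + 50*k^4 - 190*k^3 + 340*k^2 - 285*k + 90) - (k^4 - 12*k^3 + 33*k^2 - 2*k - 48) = -5*k^5 + 49*k^4 - 178*k^3 + 307*k^2 - 283*k + 138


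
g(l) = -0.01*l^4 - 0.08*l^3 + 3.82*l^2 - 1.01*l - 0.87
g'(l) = -0.04*l^3 - 0.24*l^2 + 7.64*l - 1.01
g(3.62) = 40.02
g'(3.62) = 21.60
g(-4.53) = 85.32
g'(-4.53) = -36.83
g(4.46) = 59.56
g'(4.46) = 24.74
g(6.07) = 102.28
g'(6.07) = 27.58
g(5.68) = 91.57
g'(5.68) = 27.31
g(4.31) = 55.88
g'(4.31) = 24.26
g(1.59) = 6.80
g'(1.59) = 10.37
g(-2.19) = 20.27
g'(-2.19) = -18.47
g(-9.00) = 310.35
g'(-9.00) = -60.05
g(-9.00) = 310.35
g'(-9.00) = -60.05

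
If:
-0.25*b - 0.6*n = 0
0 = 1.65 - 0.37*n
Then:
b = -10.70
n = 4.46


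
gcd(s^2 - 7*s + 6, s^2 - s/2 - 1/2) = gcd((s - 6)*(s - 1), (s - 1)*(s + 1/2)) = s - 1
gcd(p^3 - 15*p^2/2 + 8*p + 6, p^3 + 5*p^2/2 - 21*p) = 1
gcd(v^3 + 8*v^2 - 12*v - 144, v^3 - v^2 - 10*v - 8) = v - 4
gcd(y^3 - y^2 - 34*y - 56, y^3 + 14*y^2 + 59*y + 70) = y + 2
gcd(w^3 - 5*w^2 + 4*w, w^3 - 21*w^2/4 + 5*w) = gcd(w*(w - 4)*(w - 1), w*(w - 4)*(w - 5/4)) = w^2 - 4*w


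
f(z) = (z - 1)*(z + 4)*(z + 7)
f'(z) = (z - 1)*(z + 4) + (z - 1)*(z + 7) + (z + 4)*(z + 7) = 3*z^2 + 20*z + 17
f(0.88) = -4.61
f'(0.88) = 36.92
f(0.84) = -6.07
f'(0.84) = 35.92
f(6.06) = 664.80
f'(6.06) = 248.37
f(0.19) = -24.40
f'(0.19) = 20.91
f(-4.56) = 7.60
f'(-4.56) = -11.82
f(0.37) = -20.29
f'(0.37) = 24.81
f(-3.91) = -1.37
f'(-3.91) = -15.34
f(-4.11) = 1.62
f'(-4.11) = -14.52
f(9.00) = 1664.00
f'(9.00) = 440.00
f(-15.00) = -1408.00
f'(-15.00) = 392.00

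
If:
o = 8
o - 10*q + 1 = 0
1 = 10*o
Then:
No Solution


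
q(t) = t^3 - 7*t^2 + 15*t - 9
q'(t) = 3*t^2 - 14*t + 15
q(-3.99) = -243.81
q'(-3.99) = 118.62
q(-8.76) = -1349.78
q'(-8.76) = 367.85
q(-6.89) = -771.74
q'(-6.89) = 253.88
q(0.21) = -6.15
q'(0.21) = 12.19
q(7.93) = 168.43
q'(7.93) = 92.63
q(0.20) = -6.27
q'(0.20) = 12.32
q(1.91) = 1.08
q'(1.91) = -0.80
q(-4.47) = -305.23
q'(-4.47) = 137.52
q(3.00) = 0.00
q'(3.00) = 0.00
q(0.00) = -9.00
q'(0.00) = 15.00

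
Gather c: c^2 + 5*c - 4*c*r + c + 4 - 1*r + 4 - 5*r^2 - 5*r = c^2 + c*(6 - 4*r) - 5*r^2 - 6*r + 8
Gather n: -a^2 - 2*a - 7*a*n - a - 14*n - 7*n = -a^2 - 3*a + n*(-7*a - 21)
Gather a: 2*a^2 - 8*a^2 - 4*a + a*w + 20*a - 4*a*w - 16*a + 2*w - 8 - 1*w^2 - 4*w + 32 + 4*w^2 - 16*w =-6*a^2 - 3*a*w + 3*w^2 - 18*w + 24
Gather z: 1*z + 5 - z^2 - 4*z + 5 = -z^2 - 3*z + 10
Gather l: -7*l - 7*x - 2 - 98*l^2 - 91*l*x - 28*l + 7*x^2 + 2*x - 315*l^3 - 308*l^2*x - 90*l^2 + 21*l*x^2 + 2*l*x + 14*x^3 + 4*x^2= -315*l^3 + l^2*(-308*x - 188) + l*(21*x^2 - 89*x - 35) + 14*x^3 + 11*x^2 - 5*x - 2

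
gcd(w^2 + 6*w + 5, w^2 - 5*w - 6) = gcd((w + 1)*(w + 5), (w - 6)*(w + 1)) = w + 1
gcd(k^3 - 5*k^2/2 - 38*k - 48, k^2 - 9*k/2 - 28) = k - 8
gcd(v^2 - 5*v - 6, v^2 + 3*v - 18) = 1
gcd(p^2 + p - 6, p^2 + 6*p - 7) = 1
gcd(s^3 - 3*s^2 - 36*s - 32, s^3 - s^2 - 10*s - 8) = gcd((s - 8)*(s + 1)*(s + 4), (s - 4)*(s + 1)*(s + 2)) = s + 1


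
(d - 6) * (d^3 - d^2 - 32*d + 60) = d^4 - 7*d^3 - 26*d^2 + 252*d - 360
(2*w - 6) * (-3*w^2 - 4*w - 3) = -6*w^3 + 10*w^2 + 18*w + 18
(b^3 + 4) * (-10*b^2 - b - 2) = -10*b^5 - b^4 - 2*b^3 - 40*b^2 - 4*b - 8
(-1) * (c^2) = -c^2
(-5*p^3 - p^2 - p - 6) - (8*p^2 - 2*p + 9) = -5*p^3 - 9*p^2 + p - 15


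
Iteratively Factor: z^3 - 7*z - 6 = (z - 3)*(z^2 + 3*z + 2) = (z - 3)*(z + 1)*(z + 2)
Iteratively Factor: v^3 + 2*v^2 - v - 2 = (v + 2)*(v^2 - 1) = (v + 1)*(v + 2)*(v - 1)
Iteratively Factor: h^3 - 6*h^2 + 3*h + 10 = (h + 1)*(h^2 - 7*h + 10) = (h - 2)*(h + 1)*(h - 5)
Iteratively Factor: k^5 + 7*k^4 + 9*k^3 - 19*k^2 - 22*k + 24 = (k + 2)*(k^4 + 5*k^3 - k^2 - 17*k + 12) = (k - 1)*(k + 2)*(k^3 + 6*k^2 + 5*k - 12) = (k - 1)^2*(k + 2)*(k^2 + 7*k + 12) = (k - 1)^2*(k + 2)*(k + 4)*(k + 3)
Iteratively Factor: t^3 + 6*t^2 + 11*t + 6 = (t + 2)*(t^2 + 4*t + 3) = (t + 1)*(t + 2)*(t + 3)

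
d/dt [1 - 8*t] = -8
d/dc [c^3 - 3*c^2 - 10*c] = 3*c^2 - 6*c - 10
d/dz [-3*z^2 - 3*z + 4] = -6*z - 3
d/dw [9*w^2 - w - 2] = 18*w - 1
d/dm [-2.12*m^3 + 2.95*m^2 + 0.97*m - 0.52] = -6.36*m^2 + 5.9*m + 0.97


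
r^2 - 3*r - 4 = (r - 4)*(r + 1)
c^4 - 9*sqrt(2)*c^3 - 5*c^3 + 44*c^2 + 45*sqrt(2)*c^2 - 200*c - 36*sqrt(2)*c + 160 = (c - 4)*(c - 1)*(c - 5*sqrt(2))*(c - 4*sqrt(2))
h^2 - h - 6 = (h - 3)*(h + 2)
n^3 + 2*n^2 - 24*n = n*(n - 4)*(n + 6)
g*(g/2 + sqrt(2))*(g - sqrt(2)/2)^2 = g^4/2 + sqrt(2)*g^3/2 - 7*g^2/4 + sqrt(2)*g/2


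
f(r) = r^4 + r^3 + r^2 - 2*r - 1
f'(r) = 4*r^3 + 3*r^2 + 2*r - 2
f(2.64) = 67.66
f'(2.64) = 97.79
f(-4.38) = 310.96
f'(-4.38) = -289.32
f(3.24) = 147.23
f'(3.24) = 172.02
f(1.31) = 3.29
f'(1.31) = 14.76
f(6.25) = 1795.58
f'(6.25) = 1104.25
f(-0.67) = 0.69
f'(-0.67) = -3.20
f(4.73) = 618.28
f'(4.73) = 497.87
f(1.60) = 9.01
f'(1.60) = 25.26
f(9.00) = 7352.00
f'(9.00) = 3175.00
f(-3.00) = 68.00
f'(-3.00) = -89.00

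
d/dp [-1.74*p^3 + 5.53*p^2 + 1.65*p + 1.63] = -5.22*p^2 + 11.06*p + 1.65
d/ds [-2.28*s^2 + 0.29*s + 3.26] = 0.29 - 4.56*s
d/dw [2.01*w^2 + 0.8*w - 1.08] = 4.02*w + 0.8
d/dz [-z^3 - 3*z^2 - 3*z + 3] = -3*z^2 - 6*z - 3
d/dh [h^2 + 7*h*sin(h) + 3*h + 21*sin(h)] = 7*h*cos(h) + 2*h + 7*sin(h) + 21*cos(h) + 3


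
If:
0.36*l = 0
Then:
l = 0.00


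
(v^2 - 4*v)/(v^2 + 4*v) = (v - 4)/(v + 4)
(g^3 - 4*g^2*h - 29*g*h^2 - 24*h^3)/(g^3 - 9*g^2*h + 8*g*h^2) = (g^2 + 4*g*h + 3*h^2)/(g*(g - h))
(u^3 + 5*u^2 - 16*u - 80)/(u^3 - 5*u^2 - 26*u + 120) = (u + 4)/(u - 6)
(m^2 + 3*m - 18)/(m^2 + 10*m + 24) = (m - 3)/(m + 4)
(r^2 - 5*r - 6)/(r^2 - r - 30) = (r + 1)/(r + 5)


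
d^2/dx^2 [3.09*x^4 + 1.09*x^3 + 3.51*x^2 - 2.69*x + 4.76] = 37.08*x^2 + 6.54*x + 7.02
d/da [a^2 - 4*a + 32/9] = 2*a - 4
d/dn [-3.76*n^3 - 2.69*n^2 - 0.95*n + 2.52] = -11.28*n^2 - 5.38*n - 0.95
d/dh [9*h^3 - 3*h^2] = 3*h*(9*h - 2)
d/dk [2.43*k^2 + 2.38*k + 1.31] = 4.86*k + 2.38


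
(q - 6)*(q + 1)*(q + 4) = q^3 - q^2 - 26*q - 24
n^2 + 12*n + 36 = (n + 6)^2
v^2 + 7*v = v*(v + 7)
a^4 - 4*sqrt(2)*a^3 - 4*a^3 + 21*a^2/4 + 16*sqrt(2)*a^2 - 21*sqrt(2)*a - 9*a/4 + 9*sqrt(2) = (a - 3/2)^2*(a - 1)*(a - 4*sqrt(2))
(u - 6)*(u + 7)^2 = u^3 + 8*u^2 - 35*u - 294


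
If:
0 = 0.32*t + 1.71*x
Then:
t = -5.34375*x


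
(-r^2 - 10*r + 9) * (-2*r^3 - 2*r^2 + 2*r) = 2*r^5 + 22*r^4 - 38*r^2 + 18*r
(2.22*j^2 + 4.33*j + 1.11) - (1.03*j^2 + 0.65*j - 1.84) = 1.19*j^2 + 3.68*j + 2.95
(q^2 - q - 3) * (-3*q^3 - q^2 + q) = -3*q^5 + 2*q^4 + 11*q^3 + 2*q^2 - 3*q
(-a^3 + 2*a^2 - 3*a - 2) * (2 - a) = a^4 - 4*a^3 + 7*a^2 - 4*a - 4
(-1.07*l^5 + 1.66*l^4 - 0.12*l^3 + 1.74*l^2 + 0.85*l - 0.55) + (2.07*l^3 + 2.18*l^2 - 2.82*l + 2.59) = -1.07*l^5 + 1.66*l^4 + 1.95*l^3 + 3.92*l^2 - 1.97*l + 2.04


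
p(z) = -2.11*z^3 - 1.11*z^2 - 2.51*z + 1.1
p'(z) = -6.33*z^2 - 2.22*z - 2.51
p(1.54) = -13.10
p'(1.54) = -20.94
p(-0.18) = 1.53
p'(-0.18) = -2.32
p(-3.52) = 88.21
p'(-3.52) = -73.13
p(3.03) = -75.39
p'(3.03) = -67.35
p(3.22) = -88.94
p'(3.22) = -75.29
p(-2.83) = 47.14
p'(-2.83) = -46.92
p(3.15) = -83.77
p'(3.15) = -72.31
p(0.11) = 0.81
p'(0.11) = -2.83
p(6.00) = -509.68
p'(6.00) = -243.71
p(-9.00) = 1471.97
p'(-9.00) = -495.26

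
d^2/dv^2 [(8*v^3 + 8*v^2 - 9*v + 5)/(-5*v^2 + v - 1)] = 14*(31*v^3 - 33*v^2 - 12*v + 3)/(125*v^6 - 75*v^5 + 90*v^4 - 31*v^3 + 18*v^2 - 3*v + 1)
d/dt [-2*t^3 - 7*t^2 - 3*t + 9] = -6*t^2 - 14*t - 3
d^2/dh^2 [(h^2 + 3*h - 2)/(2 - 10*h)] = 34/(125*h^3 - 75*h^2 + 15*h - 1)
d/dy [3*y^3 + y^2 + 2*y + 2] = 9*y^2 + 2*y + 2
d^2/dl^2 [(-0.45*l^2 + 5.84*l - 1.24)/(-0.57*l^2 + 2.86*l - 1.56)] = (2.22044604925031e-16*l^4 - 2.32765199999999*l^3 + 0.0164159999999924*l^2 + 19.02888*l - 31.841056)/(0.185193*l^6 - 2.787642*l^5 + 15.507648*l^4 - 38.652328*l^3 + 42.441984*l^2 - 20.880288*l + 3.796416)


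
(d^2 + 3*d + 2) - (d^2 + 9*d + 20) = -6*d - 18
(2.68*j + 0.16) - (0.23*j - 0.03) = 2.45*j + 0.19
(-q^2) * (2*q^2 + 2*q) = -2*q^4 - 2*q^3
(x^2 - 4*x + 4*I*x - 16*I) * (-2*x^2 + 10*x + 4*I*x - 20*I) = -2*x^4 + 18*x^3 - 4*I*x^3 - 56*x^2 + 36*I*x^2 + 144*x - 80*I*x - 320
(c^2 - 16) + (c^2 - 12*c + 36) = 2*c^2 - 12*c + 20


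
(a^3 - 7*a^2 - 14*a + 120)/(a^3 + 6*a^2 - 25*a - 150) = (a^2 - 2*a - 24)/(a^2 + 11*a + 30)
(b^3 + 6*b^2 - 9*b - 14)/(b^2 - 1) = (b^2 + 5*b - 14)/(b - 1)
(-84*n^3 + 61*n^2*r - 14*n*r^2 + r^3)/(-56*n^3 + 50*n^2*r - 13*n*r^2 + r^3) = (-3*n + r)/(-2*n + r)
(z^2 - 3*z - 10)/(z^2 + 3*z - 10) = (z^2 - 3*z - 10)/(z^2 + 3*z - 10)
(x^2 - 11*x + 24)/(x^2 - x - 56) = (x - 3)/(x + 7)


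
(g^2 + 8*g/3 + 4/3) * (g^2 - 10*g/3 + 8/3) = g^4 - 2*g^3/3 - 44*g^2/9 + 8*g/3 + 32/9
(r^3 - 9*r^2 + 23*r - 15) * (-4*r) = -4*r^4 + 36*r^3 - 92*r^2 + 60*r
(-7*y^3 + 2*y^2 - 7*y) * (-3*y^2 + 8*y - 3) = 21*y^5 - 62*y^4 + 58*y^3 - 62*y^2 + 21*y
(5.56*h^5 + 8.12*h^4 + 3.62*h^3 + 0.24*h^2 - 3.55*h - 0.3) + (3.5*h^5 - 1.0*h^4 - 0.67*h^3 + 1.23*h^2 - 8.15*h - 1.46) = 9.06*h^5 + 7.12*h^4 + 2.95*h^3 + 1.47*h^2 - 11.7*h - 1.76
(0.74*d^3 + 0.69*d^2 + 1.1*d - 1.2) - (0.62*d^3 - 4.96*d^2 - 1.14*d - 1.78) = 0.12*d^3 + 5.65*d^2 + 2.24*d + 0.58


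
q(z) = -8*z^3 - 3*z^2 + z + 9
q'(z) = -24*z^2 - 6*z + 1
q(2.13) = -79.79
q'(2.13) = -120.67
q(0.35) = 8.64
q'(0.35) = -4.04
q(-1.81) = 44.80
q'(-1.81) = -66.77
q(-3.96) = 454.79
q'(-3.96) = -351.60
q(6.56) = -2371.94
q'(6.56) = -1071.17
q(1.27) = -10.96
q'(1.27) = -45.33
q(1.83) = -48.24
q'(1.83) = -90.35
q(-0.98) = 12.67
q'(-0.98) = -16.17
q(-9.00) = 5589.00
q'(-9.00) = -1889.00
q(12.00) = -14235.00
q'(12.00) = -3527.00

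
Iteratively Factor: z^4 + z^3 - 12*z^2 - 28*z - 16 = (z + 1)*(z^3 - 12*z - 16) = (z - 4)*(z + 1)*(z^2 + 4*z + 4) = (z - 4)*(z + 1)*(z + 2)*(z + 2)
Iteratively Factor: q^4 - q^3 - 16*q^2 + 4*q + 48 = (q + 2)*(q^3 - 3*q^2 - 10*q + 24) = (q + 2)*(q + 3)*(q^2 - 6*q + 8) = (q - 2)*(q + 2)*(q + 3)*(q - 4)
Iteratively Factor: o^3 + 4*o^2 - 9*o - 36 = (o + 3)*(o^2 + o - 12) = (o + 3)*(o + 4)*(o - 3)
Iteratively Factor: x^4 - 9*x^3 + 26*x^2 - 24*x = (x - 2)*(x^3 - 7*x^2 + 12*x) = (x - 4)*(x - 2)*(x^2 - 3*x) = (x - 4)*(x - 3)*(x - 2)*(x)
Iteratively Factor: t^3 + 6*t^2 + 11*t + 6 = (t + 2)*(t^2 + 4*t + 3) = (t + 1)*(t + 2)*(t + 3)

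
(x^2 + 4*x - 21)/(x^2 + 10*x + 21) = (x - 3)/(x + 3)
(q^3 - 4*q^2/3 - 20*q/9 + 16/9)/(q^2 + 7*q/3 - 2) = (3*q^2 - 2*q - 8)/(3*(q + 3))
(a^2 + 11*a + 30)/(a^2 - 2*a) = (a^2 + 11*a + 30)/(a*(a - 2))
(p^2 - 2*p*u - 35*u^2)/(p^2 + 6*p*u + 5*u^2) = (p - 7*u)/(p + u)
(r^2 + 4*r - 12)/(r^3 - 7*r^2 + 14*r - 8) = (r + 6)/(r^2 - 5*r + 4)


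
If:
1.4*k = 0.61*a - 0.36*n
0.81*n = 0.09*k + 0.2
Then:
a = 21.2459016393443*n - 5.10018214936248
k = 9.0*n - 2.22222222222222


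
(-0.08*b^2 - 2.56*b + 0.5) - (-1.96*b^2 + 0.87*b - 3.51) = 1.88*b^2 - 3.43*b + 4.01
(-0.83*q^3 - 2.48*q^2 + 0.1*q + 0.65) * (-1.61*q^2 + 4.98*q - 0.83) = 1.3363*q^5 - 0.1406*q^4 - 11.8225*q^3 + 1.5099*q^2 + 3.154*q - 0.5395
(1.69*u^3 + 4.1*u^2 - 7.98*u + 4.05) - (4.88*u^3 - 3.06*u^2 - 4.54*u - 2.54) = -3.19*u^3 + 7.16*u^2 - 3.44*u + 6.59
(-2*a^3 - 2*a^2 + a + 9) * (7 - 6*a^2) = 12*a^5 + 12*a^4 - 20*a^3 - 68*a^2 + 7*a + 63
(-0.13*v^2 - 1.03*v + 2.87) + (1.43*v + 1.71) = -0.13*v^2 + 0.4*v + 4.58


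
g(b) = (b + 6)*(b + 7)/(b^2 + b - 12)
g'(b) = (-2*b - 1)*(b + 6)*(b + 7)/(b^2 + b - 12)^2 + (b + 6)/(b^2 + b - 12) + (b + 7)/(b^2 + b - 12) = 6*(-2*b^2 - 18*b - 33)/(b^4 + 2*b^3 - 23*b^2 - 24*b + 144)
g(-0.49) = -2.93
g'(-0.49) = -0.99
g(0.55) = -4.44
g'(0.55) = -2.10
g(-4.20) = 3.50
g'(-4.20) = 21.18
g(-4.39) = 1.46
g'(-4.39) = 5.40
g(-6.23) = -0.01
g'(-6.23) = 0.02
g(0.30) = -3.96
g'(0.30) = -1.72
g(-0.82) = -2.64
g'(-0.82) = -0.80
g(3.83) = 16.38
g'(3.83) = -18.65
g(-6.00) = 0.00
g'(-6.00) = 0.06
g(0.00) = -3.50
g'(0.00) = -1.38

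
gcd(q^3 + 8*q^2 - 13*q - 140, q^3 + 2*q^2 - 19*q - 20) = q^2 + q - 20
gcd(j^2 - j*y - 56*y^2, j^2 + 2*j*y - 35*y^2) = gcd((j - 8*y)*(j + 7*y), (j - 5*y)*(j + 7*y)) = j + 7*y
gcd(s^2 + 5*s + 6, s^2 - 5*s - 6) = 1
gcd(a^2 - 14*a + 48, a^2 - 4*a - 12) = a - 6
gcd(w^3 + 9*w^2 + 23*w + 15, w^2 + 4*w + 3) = w^2 + 4*w + 3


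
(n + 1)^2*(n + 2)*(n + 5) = n^4 + 9*n^3 + 25*n^2 + 27*n + 10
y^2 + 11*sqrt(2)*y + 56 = (y + 4*sqrt(2))*(y + 7*sqrt(2))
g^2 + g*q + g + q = (g + 1)*(g + q)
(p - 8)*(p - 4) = p^2 - 12*p + 32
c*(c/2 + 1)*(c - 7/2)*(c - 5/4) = c^4/2 - 11*c^3/8 - 41*c^2/16 + 35*c/8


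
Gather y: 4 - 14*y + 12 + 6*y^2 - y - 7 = 6*y^2 - 15*y + 9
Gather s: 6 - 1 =5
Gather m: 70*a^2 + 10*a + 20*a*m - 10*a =70*a^2 + 20*a*m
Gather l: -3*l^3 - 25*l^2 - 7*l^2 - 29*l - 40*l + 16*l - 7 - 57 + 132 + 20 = -3*l^3 - 32*l^2 - 53*l + 88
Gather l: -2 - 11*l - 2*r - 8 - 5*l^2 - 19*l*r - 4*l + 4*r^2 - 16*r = -5*l^2 + l*(-19*r - 15) + 4*r^2 - 18*r - 10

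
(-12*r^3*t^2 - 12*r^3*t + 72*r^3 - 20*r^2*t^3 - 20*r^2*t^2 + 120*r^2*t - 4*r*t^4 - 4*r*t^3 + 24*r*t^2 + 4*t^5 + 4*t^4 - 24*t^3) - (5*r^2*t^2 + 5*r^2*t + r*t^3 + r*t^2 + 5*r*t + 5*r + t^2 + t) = -12*r^3*t^2 - 12*r^3*t + 72*r^3 - 20*r^2*t^3 - 25*r^2*t^2 + 115*r^2*t - 4*r*t^4 - 5*r*t^3 + 23*r*t^2 - 5*r*t - 5*r + 4*t^5 + 4*t^4 - 24*t^3 - t^2 - t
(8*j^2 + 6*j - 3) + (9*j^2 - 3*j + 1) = 17*j^2 + 3*j - 2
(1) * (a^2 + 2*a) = a^2 + 2*a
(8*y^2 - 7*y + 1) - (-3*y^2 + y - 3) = 11*y^2 - 8*y + 4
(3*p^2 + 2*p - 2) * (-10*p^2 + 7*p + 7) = -30*p^4 + p^3 + 55*p^2 - 14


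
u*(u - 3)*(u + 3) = u^3 - 9*u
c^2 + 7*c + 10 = (c + 2)*(c + 5)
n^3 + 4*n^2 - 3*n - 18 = (n - 2)*(n + 3)^2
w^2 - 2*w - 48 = (w - 8)*(w + 6)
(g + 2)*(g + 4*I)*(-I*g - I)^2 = -g^4 - 4*g^3 - 4*I*g^3 - 5*g^2 - 16*I*g^2 - 2*g - 20*I*g - 8*I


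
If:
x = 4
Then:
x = 4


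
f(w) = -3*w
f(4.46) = -13.38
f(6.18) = -18.54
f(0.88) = -2.64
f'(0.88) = -3.00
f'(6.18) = -3.00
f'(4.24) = -3.00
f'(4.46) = -3.00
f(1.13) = -3.39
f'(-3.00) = -3.00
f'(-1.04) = -3.00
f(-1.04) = 3.12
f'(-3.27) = -3.00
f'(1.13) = -3.00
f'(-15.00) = -3.00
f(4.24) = -12.72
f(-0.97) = 2.91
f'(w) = -3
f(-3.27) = 9.81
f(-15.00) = 45.00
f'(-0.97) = -3.00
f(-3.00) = 9.00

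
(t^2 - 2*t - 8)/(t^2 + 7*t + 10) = (t - 4)/(t + 5)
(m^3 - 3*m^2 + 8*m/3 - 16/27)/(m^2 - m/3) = m - 8/3 + 16/(9*m)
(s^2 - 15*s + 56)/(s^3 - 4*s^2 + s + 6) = (s^2 - 15*s + 56)/(s^3 - 4*s^2 + s + 6)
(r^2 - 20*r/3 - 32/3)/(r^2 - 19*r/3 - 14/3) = (-3*r^2 + 20*r + 32)/(-3*r^2 + 19*r + 14)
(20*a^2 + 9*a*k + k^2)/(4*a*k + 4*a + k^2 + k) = (5*a + k)/(k + 1)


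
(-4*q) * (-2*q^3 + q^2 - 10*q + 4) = 8*q^4 - 4*q^3 + 40*q^2 - 16*q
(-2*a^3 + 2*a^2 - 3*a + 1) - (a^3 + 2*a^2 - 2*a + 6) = -3*a^3 - a - 5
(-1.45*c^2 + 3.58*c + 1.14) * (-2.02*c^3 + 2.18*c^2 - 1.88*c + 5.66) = 2.929*c^5 - 10.3926*c^4 + 8.2276*c^3 - 12.4522*c^2 + 18.1196*c + 6.4524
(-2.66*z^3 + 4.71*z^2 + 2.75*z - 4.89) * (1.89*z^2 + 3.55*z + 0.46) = -5.0274*z^5 - 0.5411*z^4 + 20.6944*z^3 + 2.687*z^2 - 16.0945*z - 2.2494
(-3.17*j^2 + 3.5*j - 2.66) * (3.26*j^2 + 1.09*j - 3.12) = -10.3342*j^4 + 7.9547*j^3 + 5.0338*j^2 - 13.8194*j + 8.2992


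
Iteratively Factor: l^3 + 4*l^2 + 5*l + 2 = (l + 1)*(l^2 + 3*l + 2) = (l + 1)*(l + 2)*(l + 1)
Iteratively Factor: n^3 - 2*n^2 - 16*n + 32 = (n - 4)*(n^2 + 2*n - 8) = (n - 4)*(n + 4)*(n - 2)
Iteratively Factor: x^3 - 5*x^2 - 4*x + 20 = (x - 2)*(x^2 - 3*x - 10) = (x - 2)*(x + 2)*(x - 5)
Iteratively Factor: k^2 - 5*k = (k)*(k - 5)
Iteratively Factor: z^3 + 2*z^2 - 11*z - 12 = (z - 3)*(z^2 + 5*z + 4) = (z - 3)*(z + 1)*(z + 4)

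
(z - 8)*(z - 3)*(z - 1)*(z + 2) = z^4 - 10*z^3 + 11*z^2 + 46*z - 48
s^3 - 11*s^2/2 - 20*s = s*(s - 8)*(s + 5/2)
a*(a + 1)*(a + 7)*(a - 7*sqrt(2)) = a^4 - 7*sqrt(2)*a^3 + 8*a^3 - 56*sqrt(2)*a^2 + 7*a^2 - 49*sqrt(2)*a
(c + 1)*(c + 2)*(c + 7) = c^3 + 10*c^2 + 23*c + 14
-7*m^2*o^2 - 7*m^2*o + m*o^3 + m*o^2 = o*(-7*m + o)*(m*o + m)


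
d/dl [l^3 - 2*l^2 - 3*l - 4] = 3*l^2 - 4*l - 3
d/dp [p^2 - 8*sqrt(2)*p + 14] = 2*p - 8*sqrt(2)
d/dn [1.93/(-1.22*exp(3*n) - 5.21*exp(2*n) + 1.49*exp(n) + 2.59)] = (7.0638*exp(2*n) + 20.1106*exp(n) - 2.8757)*exp(n)/(1.22*exp(3*n) + 5.21*exp(2*n) - 1.49*exp(n) - 2.59)^2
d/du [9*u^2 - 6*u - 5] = 18*u - 6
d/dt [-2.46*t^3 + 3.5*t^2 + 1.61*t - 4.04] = -7.38*t^2 + 7.0*t + 1.61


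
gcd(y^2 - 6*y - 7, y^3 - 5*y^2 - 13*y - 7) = y^2 - 6*y - 7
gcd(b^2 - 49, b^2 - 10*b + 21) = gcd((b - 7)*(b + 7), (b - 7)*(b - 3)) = b - 7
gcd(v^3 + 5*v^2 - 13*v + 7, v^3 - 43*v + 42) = v^2 + 6*v - 7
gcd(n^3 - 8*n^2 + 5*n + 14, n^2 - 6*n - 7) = n^2 - 6*n - 7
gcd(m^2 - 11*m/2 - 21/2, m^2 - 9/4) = m + 3/2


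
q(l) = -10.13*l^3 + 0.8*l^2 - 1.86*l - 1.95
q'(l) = -30.39*l^2 + 1.6*l - 1.86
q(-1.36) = 27.54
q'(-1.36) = -60.25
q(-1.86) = 69.46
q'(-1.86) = -109.97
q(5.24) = -1447.21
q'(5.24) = -827.91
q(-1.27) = 22.45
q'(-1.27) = -52.91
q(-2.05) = 92.50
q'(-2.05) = -132.85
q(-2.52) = 169.93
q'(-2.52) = -198.88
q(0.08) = -2.10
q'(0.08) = -1.93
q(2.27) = -120.54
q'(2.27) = -154.82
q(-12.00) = 17640.21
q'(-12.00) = -4397.22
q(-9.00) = 7464.36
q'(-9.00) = -2477.85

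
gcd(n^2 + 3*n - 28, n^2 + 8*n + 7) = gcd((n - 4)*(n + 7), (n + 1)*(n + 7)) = n + 7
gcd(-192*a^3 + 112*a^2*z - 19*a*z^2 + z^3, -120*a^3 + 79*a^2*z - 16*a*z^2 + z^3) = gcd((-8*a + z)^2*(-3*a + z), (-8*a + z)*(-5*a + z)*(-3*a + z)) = 24*a^2 - 11*a*z + z^2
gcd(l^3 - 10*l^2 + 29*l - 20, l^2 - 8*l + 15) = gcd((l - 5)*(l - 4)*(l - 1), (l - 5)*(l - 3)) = l - 5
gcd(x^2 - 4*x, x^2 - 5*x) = x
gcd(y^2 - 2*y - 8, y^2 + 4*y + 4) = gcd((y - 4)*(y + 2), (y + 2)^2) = y + 2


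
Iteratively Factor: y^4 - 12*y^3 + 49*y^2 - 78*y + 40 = (y - 5)*(y^3 - 7*y^2 + 14*y - 8) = (y - 5)*(y - 2)*(y^2 - 5*y + 4) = (y - 5)*(y - 4)*(y - 2)*(y - 1)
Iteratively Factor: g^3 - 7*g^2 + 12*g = (g - 3)*(g^2 - 4*g) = (g - 4)*(g - 3)*(g)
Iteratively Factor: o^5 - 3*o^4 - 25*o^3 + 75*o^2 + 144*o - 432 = (o - 3)*(o^4 - 25*o^2 + 144) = (o - 4)*(o - 3)*(o^3 + 4*o^2 - 9*o - 36) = (o - 4)*(o - 3)*(o + 4)*(o^2 - 9) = (o - 4)*(o - 3)^2*(o + 4)*(o + 3)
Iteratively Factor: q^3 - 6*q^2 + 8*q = (q - 2)*(q^2 - 4*q) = (q - 4)*(q - 2)*(q)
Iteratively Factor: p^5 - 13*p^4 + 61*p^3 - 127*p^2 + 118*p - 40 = (p - 4)*(p^4 - 9*p^3 + 25*p^2 - 27*p + 10) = (p - 4)*(p - 1)*(p^3 - 8*p^2 + 17*p - 10) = (p - 5)*(p - 4)*(p - 1)*(p^2 - 3*p + 2) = (p - 5)*(p - 4)*(p - 2)*(p - 1)*(p - 1)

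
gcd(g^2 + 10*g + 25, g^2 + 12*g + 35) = g + 5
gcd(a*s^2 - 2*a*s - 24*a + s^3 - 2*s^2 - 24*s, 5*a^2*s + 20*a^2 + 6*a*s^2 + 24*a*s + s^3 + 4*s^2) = a*s + 4*a + s^2 + 4*s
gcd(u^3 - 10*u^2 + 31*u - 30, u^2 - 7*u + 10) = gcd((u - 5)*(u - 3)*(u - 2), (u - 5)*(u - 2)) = u^2 - 7*u + 10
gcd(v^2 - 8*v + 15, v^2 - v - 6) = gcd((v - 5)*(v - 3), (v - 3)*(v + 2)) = v - 3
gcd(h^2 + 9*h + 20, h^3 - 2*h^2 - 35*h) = h + 5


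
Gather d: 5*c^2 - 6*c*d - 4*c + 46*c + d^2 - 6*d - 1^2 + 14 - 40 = 5*c^2 + 42*c + d^2 + d*(-6*c - 6) - 27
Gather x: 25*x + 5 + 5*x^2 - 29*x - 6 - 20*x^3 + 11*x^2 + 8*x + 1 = -20*x^3 + 16*x^2 + 4*x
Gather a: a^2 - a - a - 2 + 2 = a^2 - 2*a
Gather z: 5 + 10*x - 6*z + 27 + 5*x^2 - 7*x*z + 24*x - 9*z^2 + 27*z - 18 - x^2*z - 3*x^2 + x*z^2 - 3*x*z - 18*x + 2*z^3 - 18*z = 2*x^2 + 16*x + 2*z^3 + z^2*(x - 9) + z*(-x^2 - 10*x + 3) + 14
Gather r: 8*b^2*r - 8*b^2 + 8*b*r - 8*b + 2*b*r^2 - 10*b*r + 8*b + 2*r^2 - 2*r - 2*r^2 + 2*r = -8*b^2 + 2*b*r^2 + r*(8*b^2 - 2*b)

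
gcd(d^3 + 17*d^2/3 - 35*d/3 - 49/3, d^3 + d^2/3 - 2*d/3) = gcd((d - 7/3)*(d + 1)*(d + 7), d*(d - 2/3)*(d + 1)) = d + 1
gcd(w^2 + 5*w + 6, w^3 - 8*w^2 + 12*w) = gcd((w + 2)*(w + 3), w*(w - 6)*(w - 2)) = 1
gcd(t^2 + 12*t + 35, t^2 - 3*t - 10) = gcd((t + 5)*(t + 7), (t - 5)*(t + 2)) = 1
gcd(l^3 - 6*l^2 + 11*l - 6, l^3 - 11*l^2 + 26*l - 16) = l^2 - 3*l + 2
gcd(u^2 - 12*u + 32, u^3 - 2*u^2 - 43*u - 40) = u - 8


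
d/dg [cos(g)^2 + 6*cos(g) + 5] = -2*(cos(g) + 3)*sin(g)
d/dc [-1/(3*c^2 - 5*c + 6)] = (6*c - 5)/(3*c^2 - 5*c + 6)^2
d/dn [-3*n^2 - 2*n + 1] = -6*n - 2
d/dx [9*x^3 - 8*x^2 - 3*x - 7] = 27*x^2 - 16*x - 3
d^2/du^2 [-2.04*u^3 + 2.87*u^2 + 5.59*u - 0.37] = 5.74 - 12.24*u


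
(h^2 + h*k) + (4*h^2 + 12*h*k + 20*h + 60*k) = 5*h^2 + 13*h*k + 20*h + 60*k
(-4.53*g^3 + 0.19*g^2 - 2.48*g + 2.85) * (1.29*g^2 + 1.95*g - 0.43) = -5.8437*g^5 - 8.5884*g^4 - 0.8808*g^3 - 1.2412*g^2 + 6.6239*g - 1.2255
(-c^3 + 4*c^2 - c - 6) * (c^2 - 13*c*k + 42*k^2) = -c^5 + 13*c^4*k + 4*c^4 - 42*c^3*k^2 - 52*c^3*k - c^3 + 168*c^2*k^2 + 13*c^2*k - 6*c^2 - 42*c*k^2 + 78*c*k - 252*k^2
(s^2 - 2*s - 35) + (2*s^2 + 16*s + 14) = 3*s^2 + 14*s - 21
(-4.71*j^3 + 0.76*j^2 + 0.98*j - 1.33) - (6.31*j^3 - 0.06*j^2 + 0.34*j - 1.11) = -11.02*j^3 + 0.82*j^2 + 0.64*j - 0.22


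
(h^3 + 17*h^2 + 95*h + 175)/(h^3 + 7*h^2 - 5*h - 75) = (h + 7)/(h - 3)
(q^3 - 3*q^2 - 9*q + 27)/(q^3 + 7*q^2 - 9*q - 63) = (q - 3)/(q + 7)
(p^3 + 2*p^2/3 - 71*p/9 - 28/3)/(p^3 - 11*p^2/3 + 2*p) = (9*p^2 + 33*p + 28)/(3*p*(3*p - 2))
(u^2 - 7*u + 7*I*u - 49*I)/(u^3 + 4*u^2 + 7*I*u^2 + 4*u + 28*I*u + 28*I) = (u - 7)/(u^2 + 4*u + 4)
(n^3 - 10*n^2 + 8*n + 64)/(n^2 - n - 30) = (-n^3 + 10*n^2 - 8*n - 64)/(-n^2 + n + 30)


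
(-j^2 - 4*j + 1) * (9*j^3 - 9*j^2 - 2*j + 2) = -9*j^5 - 27*j^4 + 47*j^3 - 3*j^2 - 10*j + 2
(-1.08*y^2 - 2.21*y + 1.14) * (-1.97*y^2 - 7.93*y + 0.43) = 2.1276*y^4 + 12.9181*y^3 + 14.8151*y^2 - 9.9905*y + 0.4902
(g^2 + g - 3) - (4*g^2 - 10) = -3*g^2 + g + 7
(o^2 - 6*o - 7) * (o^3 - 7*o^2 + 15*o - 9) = o^5 - 13*o^4 + 50*o^3 - 50*o^2 - 51*o + 63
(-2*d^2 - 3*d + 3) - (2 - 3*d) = 1 - 2*d^2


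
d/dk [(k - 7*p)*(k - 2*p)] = 2*k - 9*p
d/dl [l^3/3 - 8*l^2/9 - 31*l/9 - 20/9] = l^2 - 16*l/9 - 31/9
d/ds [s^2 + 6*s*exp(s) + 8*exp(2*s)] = 6*s*exp(s) + 2*s + 16*exp(2*s) + 6*exp(s)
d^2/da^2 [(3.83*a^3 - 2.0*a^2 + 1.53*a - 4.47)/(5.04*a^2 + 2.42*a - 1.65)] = (1.13686837721616e-13*a^5 + 8.5265128291212e-14*a^4 + 235.07668*a^3 - 872.822052*a^2 - 188.214246*a - 125.372676)/(128.024064*a^6 + 184.415616*a^5 - 37.189152*a^4 - 106.575832*a^3 + 12.17502*a^2 + 19.76535*a - 4.492125)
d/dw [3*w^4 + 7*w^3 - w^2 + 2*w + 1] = 12*w^3 + 21*w^2 - 2*w + 2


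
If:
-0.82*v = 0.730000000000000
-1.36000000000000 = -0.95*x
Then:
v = -0.89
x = 1.43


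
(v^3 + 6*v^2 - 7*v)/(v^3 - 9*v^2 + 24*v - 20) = v*(v^2 + 6*v - 7)/(v^3 - 9*v^2 + 24*v - 20)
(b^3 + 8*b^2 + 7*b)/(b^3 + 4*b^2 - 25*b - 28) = b/(b - 4)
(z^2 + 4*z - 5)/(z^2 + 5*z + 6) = (z^2 + 4*z - 5)/(z^2 + 5*z + 6)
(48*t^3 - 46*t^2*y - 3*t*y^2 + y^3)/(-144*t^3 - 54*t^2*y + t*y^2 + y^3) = (-t + y)/(3*t + y)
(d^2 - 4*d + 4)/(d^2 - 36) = (d^2 - 4*d + 4)/(d^2 - 36)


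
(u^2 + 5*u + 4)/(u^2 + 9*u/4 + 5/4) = 4*(u + 4)/(4*u + 5)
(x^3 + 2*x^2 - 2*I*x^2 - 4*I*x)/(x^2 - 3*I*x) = (x^2 + 2*x*(1 - I) - 4*I)/(x - 3*I)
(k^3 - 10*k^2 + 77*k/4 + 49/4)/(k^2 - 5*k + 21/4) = (2*k^2 - 13*k - 7)/(2*k - 3)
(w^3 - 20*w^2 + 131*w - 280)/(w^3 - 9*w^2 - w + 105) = (w - 8)/(w + 3)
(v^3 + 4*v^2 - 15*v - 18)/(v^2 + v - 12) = (v^2 + 7*v + 6)/(v + 4)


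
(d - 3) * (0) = 0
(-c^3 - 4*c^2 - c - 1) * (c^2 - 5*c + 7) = -c^5 + c^4 + 12*c^3 - 24*c^2 - 2*c - 7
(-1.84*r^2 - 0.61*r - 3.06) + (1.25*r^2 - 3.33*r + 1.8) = -0.59*r^2 - 3.94*r - 1.26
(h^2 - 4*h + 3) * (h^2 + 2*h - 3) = h^4 - 2*h^3 - 8*h^2 + 18*h - 9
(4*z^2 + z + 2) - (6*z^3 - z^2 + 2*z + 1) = -6*z^3 + 5*z^2 - z + 1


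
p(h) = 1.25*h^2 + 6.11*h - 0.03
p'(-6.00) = -8.89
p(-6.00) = 8.31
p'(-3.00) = -1.39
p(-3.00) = -7.11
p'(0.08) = 6.31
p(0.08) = 0.47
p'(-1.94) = 1.26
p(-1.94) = -7.18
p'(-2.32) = 0.31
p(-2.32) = -7.48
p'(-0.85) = 3.98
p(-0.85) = -4.32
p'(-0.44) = 5.01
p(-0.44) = -2.48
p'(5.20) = 19.11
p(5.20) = 65.54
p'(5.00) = 18.61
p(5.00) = 61.77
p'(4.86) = 18.26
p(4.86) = 59.19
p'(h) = 2.5*h + 6.11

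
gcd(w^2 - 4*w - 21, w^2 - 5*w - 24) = w + 3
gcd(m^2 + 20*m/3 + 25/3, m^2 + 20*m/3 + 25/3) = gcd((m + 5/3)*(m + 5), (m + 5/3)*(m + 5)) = m^2 + 20*m/3 + 25/3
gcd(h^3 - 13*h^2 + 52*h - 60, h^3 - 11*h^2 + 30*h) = h^2 - 11*h + 30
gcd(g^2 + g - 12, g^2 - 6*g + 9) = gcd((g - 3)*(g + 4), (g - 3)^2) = g - 3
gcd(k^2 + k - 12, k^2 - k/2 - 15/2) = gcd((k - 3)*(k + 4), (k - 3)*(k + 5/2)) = k - 3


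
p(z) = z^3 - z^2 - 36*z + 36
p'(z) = 3*z^2 - 2*z - 36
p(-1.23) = 76.91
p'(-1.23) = -29.00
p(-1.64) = 87.94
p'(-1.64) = -24.65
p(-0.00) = 36.00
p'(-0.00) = -36.00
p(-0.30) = 46.68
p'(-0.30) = -35.13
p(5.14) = -39.66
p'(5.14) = 32.98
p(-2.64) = 105.67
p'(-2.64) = -9.81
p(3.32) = -57.95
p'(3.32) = -9.57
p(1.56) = -18.80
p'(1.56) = -31.82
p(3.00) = -54.00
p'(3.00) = -15.00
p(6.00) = 0.00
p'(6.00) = 60.00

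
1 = 1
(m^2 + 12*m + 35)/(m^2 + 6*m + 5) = (m + 7)/(m + 1)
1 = 1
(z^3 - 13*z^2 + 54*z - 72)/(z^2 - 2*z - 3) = (z^2 - 10*z + 24)/(z + 1)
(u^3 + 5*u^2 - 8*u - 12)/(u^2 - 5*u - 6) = (u^2 + 4*u - 12)/(u - 6)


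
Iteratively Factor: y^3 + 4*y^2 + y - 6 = (y + 2)*(y^2 + 2*y - 3) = (y - 1)*(y + 2)*(y + 3)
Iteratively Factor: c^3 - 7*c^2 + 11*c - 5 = (c - 1)*(c^2 - 6*c + 5) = (c - 1)^2*(c - 5)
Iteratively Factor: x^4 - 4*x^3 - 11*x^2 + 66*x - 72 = (x - 3)*(x^3 - x^2 - 14*x + 24) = (x - 3)*(x + 4)*(x^2 - 5*x + 6) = (x - 3)*(x - 2)*(x + 4)*(x - 3)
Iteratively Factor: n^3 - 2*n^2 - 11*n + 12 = (n - 4)*(n^2 + 2*n - 3) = (n - 4)*(n - 1)*(n + 3)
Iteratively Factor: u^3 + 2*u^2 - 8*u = (u - 2)*(u^2 + 4*u) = u*(u - 2)*(u + 4)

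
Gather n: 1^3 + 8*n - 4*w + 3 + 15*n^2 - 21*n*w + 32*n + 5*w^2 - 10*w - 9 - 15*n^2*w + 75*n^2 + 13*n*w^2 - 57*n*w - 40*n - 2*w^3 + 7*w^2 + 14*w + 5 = n^2*(90 - 15*w) + n*(13*w^2 - 78*w) - 2*w^3 + 12*w^2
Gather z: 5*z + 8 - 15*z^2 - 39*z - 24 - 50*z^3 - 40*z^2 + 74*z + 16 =-50*z^3 - 55*z^2 + 40*z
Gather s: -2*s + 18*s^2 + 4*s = 18*s^2 + 2*s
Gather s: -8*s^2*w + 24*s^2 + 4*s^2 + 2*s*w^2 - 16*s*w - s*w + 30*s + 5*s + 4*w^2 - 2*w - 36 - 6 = s^2*(28 - 8*w) + s*(2*w^2 - 17*w + 35) + 4*w^2 - 2*w - 42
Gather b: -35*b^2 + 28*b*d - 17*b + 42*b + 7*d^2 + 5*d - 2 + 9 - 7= -35*b^2 + b*(28*d + 25) + 7*d^2 + 5*d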